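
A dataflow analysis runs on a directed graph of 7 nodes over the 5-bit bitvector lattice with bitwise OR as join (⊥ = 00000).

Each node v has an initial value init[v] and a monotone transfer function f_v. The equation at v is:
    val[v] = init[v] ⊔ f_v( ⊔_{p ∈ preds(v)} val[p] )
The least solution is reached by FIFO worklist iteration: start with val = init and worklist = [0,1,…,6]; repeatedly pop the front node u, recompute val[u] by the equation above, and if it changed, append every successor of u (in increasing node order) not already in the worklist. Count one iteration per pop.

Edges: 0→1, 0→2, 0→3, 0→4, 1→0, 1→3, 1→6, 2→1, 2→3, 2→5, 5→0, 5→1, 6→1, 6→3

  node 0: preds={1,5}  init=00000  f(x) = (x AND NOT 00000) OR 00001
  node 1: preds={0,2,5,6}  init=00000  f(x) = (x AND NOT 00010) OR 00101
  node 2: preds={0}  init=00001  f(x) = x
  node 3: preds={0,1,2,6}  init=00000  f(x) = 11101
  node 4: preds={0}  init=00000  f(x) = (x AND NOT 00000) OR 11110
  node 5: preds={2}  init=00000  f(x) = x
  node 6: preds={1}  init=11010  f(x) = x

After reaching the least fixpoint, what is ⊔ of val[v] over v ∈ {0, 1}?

11101

Trace (17 dequeues):
  [1] u=0 | in 00000 | out 00001 | prev 00000 | push {}
  [2] u=1 | in 11011 | out 11101 | prev 00000 | push {0}
  [3] u=2 | in 00001 | out 00001 | ==
  [4] u=3 | in 11111 | out 11101 | prev 00000 | push {}
  [5] u=4 | in 00001 | out 11111 | prev 00000 | push {}
  [6] u=5 | in 00001 | out 00001 | prev 00000 | push {1}
  [7] u=6 | in 11101 | out 11111 | prev 11010 | push {3}
  [8] u=0 | in 11101 | out 11101 | prev 00001 | push {2,4}
  [9] u=1 | in 11111 | out 11101 | ==
  [10] u=3 | in 11111 | out 11101 | ==
  [11] u=2 | in 11101 | out 11101 | prev 00001 | push {1,3,5}
  [12] u=4 | in 11101 | out 11111 | ==
  [13] u=1 | in 11111 | out 11101 | ==
  [14] u=3 | in 11111 | out 11101 | ==
  [15] u=5 | in 11101 | out 11101 | prev 00001 | push {0,1}
  [16] u=0 | in 11101 | out 11101 | ==
  [17] u=1 | in 11111 | out 11101 | ==

Converged values:
  [0] 11101
  [1] 11101
  [2] 11101
  [3] 11101
  [4] 11111
  [5] 11101
  [6] 11111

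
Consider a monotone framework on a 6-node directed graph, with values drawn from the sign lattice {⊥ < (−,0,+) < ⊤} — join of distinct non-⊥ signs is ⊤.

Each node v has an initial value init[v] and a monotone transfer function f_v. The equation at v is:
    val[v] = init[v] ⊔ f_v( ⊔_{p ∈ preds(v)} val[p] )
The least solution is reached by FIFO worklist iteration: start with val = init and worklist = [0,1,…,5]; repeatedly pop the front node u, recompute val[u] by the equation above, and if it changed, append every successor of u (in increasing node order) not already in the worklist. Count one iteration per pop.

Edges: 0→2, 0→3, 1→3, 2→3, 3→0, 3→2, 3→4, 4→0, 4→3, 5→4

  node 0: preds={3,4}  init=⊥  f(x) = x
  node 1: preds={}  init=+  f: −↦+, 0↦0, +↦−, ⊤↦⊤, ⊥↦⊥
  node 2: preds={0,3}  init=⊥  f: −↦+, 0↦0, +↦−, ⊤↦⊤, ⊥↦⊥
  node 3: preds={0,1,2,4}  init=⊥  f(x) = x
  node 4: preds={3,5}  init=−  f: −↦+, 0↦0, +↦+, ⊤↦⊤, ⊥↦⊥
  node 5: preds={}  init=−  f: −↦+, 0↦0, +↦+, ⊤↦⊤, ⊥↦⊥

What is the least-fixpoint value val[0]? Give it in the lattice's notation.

Trace (9 dequeues):
  [1] u=0 | in − | out − | prev ⊥ | push {}
  [2] u=1 | in ⊥ | out + | ==
  [3] u=2 | in − | out + | prev ⊥ | push {}
  [4] u=3 | in ⊤ | out ⊤ | prev ⊥ | push {0,2}
  [5] u=4 | in ⊤ | out ⊤ | prev − | push {3}
  [6] u=5 | in ⊥ | out − | ==
  [7] u=0 | in ⊤ | out ⊤ | prev − | push {}
  [8] u=2 | in ⊤ | out ⊤ | prev + | push {}
  [9] u=3 | in ⊤ | out ⊤ | ==

Converged values:
  [0] ⊤
  [1] +
  [2] ⊤
  [3] ⊤
  [4] ⊤
  [5] −

⊤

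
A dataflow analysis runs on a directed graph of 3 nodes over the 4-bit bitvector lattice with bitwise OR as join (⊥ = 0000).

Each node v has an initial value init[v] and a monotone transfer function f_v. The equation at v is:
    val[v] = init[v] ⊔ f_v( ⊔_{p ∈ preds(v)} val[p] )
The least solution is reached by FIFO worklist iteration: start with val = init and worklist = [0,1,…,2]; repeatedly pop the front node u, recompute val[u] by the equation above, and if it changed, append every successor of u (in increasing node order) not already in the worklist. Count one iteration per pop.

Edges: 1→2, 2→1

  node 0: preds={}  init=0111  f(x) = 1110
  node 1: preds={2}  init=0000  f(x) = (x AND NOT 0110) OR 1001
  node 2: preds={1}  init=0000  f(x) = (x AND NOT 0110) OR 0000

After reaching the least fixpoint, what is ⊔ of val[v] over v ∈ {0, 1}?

Worklist (4 pops):
  #1 pop 0: in=0000 → 1111 (was 0111); enqueue []
  #2 pop 1: in=0000 → 1001 (was 0000); enqueue []
  #3 pop 2: in=1001 → 1001 (was 0000); enqueue [1]
  #4 pop 1: in=1001 → 1001 (no change)

Fixpoint:
  val[0] = 1111
  val[1] = 1001
  val[2] = 1001

1111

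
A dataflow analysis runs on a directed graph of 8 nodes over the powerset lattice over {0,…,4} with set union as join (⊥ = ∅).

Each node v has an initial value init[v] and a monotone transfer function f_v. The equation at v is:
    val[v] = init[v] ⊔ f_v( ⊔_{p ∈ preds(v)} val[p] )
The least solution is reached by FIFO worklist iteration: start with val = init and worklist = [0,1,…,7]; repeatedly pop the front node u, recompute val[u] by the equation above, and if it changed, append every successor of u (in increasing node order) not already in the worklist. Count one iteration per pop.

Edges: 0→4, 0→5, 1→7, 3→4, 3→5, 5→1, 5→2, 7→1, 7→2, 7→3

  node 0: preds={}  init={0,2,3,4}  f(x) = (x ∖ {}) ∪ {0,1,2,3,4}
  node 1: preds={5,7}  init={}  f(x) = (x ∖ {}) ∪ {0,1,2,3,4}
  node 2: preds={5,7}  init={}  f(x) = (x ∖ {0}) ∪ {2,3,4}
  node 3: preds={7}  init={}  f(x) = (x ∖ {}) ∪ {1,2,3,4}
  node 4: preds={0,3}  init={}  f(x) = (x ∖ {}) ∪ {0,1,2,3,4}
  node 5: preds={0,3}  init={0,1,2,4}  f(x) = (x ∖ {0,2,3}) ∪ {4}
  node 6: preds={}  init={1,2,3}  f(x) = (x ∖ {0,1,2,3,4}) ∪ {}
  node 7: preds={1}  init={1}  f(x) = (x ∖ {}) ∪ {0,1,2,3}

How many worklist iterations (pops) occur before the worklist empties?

Worklist (13 pops):
  #1 pop 0: in={} → {0,1,2,3,4} (was {0,2,3,4}); enqueue []
  #2 pop 1: in={0,1,2,4} → {0,1,2,3,4} (was {}); enqueue []
  #3 pop 2: in={0,1,2,4} → {1,2,3,4} (was {}); enqueue []
  #4 pop 3: in={1} → {1,2,3,4} (was {}); enqueue []
  #5 pop 4: in={0,1,2,3,4} → {0,1,2,3,4} (was {}); enqueue []
  #6 pop 5: in={0,1,2,3,4} → {0,1,2,4} (no change)
  #7 pop 6: in={} → {1,2,3} (no change)
  #8 pop 7: in={0,1,2,3,4} → {0,1,2,3,4} (was {1}); enqueue [1,2,3]
  #9 pop 1: in={0,1,2,3,4} → {0,1,2,3,4} (no change)
  #10 pop 2: in={0,1,2,3,4} → {1,2,3,4} (no change)
  #11 pop 3: in={0,1,2,3,4} → {0,1,2,3,4} (was {1,2,3,4}); enqueue [4,5]
  #12 pop 4: in={0,1,2,3,4} → {0,1,2,3,4} (no change)
  #13 pop 5: in={0,1,2,3,4} → {0,1,2,4} (no change)

Fixpoint:
  val[0] = {0,1,2,3,4}
  val[1] = {0,1,2,3,4}
  val[2] = {1,2,3,4}
  val[3] = {0,1,2,3,4}
  val[4] = {0,1,2,3,4}
  val[5] = {0,1,2,4}
  val[6] = {1,2,3}
  val[7] = {0,1,2,3,4}

13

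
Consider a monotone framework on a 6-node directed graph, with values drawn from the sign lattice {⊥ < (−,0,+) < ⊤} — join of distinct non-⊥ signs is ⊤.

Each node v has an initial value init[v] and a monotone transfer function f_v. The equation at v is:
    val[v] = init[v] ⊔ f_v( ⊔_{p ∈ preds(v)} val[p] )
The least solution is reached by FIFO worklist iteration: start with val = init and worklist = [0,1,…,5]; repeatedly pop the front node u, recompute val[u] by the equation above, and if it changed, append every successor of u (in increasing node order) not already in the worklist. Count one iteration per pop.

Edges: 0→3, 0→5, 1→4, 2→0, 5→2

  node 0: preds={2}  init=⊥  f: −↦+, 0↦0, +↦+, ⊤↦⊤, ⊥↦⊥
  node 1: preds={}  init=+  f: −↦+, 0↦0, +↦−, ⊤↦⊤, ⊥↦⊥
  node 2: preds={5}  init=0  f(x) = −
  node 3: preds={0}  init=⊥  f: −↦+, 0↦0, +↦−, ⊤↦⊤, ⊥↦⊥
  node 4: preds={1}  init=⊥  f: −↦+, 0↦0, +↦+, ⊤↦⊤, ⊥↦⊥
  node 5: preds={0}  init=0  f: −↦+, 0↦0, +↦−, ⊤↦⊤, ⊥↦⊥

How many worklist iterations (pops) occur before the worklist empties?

Worklist (10 pops):
  #1 pop 0: in=0 → 0 (was ⊥); enqueue []
  #2 pop 1: in=⊥ → + (no change)
  #3 pop 2: in=0 → ⊤ (was 0); enqueue [0]
  #4 pop 3: in=0 → 0 (was ⊥); enqueue []
  #5 pop 4: in=+ → + (was ⊥); enqueue []
  #6 pop 5: in=0 → 0 (no change)
  #7 pop 0: in=⊤ → ⊤ (was 0); enqueue [3,5]
  #8 pop 3: in=⊤ → ⊤ (was 0); enqueue []
  #9 pop 5: in=⊤ → ⊤ (was 0); enqueue [2]
  #10 pop 2: in=⊤ → ⊤ (no change)

Fixpoint:
  val[0] = ⊤
  val[1] = +
  val[2] = ⊤
  val[3] = ⊤
  val[4] = +
  val[5] = ⊤

10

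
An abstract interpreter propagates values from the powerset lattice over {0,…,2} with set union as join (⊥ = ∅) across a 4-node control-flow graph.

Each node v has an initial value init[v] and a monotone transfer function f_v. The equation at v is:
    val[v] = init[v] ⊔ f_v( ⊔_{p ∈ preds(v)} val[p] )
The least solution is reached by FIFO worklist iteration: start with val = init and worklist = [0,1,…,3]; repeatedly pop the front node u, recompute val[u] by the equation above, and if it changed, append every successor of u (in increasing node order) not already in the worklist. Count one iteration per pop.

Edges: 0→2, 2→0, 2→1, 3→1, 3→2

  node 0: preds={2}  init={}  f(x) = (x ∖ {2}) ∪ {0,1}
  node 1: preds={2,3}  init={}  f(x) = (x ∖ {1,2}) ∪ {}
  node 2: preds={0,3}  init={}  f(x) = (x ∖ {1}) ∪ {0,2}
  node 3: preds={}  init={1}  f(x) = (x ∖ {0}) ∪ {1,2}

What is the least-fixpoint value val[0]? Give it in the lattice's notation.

Trace (7 dequeues):
  [1] u=0 | in {} | out {0,1} | prev {} | push {}
  [2] u=1 | in {1} | out {} | ==
  [3] u=2 | in {0,1} | out {0,2} | prev {} | push {0,1}
  [4] u=3 | in {} | out {1,2} | prev {1} | push {2}
  [5] u=0 | in {0,2} | out {0,1} | ==
  [6] u=1 | in {0,1,2} | out {0} | prev {} | push {}
  [7] u=2 | in {0,1,2} | out {0,2} | ==

Converged values:
  [0] {0,1}
  [1] {0}
  [2] {0,2}
  [3] {1,2}

{0,1}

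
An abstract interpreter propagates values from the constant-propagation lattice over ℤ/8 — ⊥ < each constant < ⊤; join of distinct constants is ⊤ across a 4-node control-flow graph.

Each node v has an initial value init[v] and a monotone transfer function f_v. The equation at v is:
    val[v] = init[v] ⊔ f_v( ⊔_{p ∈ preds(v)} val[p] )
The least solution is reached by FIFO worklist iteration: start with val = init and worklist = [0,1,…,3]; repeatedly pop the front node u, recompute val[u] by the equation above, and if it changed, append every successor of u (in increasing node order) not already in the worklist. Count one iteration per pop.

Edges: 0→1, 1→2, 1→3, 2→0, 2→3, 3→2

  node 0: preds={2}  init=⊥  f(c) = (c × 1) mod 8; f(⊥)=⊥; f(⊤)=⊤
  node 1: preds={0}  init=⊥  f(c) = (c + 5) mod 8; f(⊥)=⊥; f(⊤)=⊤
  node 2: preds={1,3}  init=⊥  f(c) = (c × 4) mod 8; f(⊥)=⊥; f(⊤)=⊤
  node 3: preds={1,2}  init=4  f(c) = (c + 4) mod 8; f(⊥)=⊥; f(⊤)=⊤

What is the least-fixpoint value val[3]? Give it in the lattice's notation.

Worklist (13 pops):
  #1 pop 0: in=⊥ → ⊥ (no change)
  #2 pop 1: in=⊥ → ⊥ (no change)
  #3 pop 2: in=4 → 0 (was ⊥); enqueue [0]
  #4 pop 3: in=0 → 4 (no change)
  #5 pop 0: in=0 → 0 (was ⊥); enqueue [1]
  #6 pop 1: in=0 → 5 (was ⊥); enqueue [2,3]
  #7 pop 2: in=⊤ → ⊤ (was 0); enqueue [0]
  #8 pop 3: in=⊤ → ⊤ (was 4); enqueue [2]
  #9 pop 0: in=⊤ → ⊤ (was 0); enqueue [1]
  #10 pop 2: in=⊤ → ⊤ (no change)
  #11 pop 1: in=⊤ → ⊤ (was 5); enqueue [2,3]
  #12 pop 2: in=⊤ → ⊤ (no change)
  #13 pop 3: in=⊤ → ⊤ (no change)

Fixpoint:
  val[0] = ⊤
  val[1] = ⊤
  val[2] = ⊤
  val[3] = ⊤

⊤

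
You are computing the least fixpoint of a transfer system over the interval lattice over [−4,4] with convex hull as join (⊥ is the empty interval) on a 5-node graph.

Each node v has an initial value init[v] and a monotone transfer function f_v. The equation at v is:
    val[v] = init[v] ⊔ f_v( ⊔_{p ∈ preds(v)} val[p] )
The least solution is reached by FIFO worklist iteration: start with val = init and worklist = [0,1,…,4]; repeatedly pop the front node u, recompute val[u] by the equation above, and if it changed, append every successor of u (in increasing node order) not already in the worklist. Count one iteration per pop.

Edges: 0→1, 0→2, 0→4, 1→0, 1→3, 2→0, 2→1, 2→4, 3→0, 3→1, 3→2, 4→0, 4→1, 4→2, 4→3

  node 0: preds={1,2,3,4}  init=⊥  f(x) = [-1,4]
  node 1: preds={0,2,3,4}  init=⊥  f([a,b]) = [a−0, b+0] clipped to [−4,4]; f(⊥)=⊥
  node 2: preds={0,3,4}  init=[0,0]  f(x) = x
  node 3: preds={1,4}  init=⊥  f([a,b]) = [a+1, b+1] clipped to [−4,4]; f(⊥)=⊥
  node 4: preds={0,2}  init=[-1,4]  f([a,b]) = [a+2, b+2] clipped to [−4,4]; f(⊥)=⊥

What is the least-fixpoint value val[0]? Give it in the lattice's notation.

Iteration log — 8 steps:
  step 1. node 0  ⊔preds=[-1,4]  new=[-1,4]  old=⊥  +wl: 
  step 2. node 1  ⊔preds=[-1,4]  new=[-1,4]  old=⊥  +wl: 0
  step 3. node 2  ⊔preds=[-1,4]  new=[-1,4]  old=[0,0]  +wl: 1
  step 4. node 3  ⊔preds=[-1,4]  new=[0,4]  old=⊥  +wl: 2
  step 5. node 4  ⊔preds=[-1,4]  new=[-1,4]  stable
  step 6. node 0  ⊔preds=[-1,4]  new=[-1,4]  stable
  step 7. node 1  ⊔preds=[-1,4]  new=[-1,4]  stable
  step 8. node 2  ⊔preds=[-1,4]  new=[-1,4]  stable

Least fixpoint reached:
  node 0: [-1,4]
  node 1: [-1,4]
  node 2: [-1,4]
  node 3: [0,4]
  node 4: [-1,4]

[-1,4]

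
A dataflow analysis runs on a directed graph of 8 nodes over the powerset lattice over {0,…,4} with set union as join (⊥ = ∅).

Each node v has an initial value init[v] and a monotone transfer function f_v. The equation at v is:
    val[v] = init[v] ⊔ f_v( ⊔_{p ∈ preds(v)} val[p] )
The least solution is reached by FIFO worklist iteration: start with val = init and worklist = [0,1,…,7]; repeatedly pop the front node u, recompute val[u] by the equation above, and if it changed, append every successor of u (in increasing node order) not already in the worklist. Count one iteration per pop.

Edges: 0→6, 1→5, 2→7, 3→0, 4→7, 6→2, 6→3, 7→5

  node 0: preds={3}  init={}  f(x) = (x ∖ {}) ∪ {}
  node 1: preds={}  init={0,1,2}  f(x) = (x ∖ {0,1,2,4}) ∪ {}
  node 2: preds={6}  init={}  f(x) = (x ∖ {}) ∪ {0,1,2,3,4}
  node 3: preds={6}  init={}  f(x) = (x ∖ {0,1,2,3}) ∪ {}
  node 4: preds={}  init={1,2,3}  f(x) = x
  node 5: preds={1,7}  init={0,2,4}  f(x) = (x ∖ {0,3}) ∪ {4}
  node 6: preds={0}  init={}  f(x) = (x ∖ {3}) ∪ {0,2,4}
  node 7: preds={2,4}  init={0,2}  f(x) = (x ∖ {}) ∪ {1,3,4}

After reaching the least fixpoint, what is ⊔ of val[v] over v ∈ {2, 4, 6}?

{0,1,2,3,4}

Worklist (13 pops):
  #1 pop 0: in={} → {} (no change)
  #2 pop 1: in={} → {0,1,2} (no change)
  #3 pop 2: in={} → {0,1,2,3,4} (was {}); enqueue []
  #4 pop 3: in={} → {} (no change)
  #5 pop 4: in={} → {1,2,3} (no change)
  #6 pop 5: in={0,1,2} → {0,1,2,4} (was {0,2,4}); enqueue []
  #7 pop 6: in={} → {0,2,4} (was {}); enqueue [2,3]
  #8 pop 7: in={0,1,2,3,4} → {0,1,2,3,4} (was {0,2}); enqueue [5]
  #9 pop 2: in={0,2,4} → {0,1,2,3,4} (no change)
  #10 pop 3: in={0,2,4} → {4} (was {}); enqueue [0]
  #11 pop 5: in={0,1,2,3,4} → {0,1,2,4} (no change)
  #12 pop 0: in={4} → {4} (was {}); enqueue [6]
  #13 pop 6: in={4} → {0,2,4} (no change)

Fixpoint:
  val[0] = {4}
  val[1] = {0,1,2}
  val[2] = {0,1,2,3,4}
  val[3] = {4}
  val[4] = {1,2,3}
  val[5] = {0,1,2,4}
  val[6] = {0,2,4}
  val[7] = {0,1,2,3,4}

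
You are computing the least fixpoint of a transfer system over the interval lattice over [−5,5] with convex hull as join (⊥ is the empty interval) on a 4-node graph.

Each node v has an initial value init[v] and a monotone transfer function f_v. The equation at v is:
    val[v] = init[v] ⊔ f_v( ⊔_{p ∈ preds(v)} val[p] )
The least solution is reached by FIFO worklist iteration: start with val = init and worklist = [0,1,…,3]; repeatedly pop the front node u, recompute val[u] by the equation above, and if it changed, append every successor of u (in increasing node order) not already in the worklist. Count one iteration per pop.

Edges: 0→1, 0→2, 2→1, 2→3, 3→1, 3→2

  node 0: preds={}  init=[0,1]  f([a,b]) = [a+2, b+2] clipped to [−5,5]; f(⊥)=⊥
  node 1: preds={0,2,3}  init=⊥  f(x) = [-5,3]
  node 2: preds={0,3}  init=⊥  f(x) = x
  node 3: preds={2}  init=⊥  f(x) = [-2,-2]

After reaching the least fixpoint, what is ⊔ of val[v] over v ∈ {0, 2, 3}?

Trace (8 dequeues):
  [1] u=0 | in ⊥ | out [0,1] | ==
  [2] u=1 | in [0,1] | out [-5,3] | prev ⊥ | push {}
  [3] u=2 | in [0,1] | out [0,1] | prev ⊥ | push {1}
  [4] u=3 | in [0,1] | out [-2,-2] | prev ⊥ | push {2}
  [5] u=1 | in [-2,1] | out [-5,3] | ==
  [6] u=2 | in [-2,1] | out [-2,1] | prev [0,1] | push {1,3}
  [7] u=1 | in [-2,1] | out [-5,3] | ==
  [8] u=3 | in [-2,1] | out [-2,-2] | ==

Converged values:
  [0] [0,1]
  [1] [-5,3]
  [2] [-2,1]
  [3] [-2,-2]

[-2,1]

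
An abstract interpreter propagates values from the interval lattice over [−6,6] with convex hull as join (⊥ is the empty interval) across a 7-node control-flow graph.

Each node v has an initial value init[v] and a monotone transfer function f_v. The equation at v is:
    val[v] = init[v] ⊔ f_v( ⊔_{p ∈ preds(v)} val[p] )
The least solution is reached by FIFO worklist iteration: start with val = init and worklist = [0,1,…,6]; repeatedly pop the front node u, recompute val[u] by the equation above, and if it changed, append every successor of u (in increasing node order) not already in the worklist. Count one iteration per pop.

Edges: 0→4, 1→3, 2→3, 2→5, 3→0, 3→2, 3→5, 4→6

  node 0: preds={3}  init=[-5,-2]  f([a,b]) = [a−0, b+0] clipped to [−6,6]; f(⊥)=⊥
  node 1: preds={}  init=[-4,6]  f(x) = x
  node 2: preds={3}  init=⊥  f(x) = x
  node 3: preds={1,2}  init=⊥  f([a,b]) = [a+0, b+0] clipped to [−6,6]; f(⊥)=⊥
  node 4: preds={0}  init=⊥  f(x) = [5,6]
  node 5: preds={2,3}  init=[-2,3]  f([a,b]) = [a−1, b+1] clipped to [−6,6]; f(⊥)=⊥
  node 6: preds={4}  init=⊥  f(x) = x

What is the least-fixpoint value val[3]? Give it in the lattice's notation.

[-4,6]

Trace (12 dequeues):
  [1] u=0 | in ⊥ | out [-5,-2] | ==
  [2] u=1 | in ⊥ | out [-4,6] | ==
  [3] u=2 | in ⊥ | out ⊥ | ==
  [4] u=3 | in [-4,6] | out [-4,6] | prev ⊥ | push {0,2}
  [5] u=4 | in [-5,-2] | out [5,6] | prev ⊥ | push {}
  [6] u=5 | in [-4,6] | out [-5,6] | prev [-2,3] | push {}
  [7] u=6 | in [5,6] | out [5,6] | prev ⊥ | push {}
  [8] u=0 | in [-4,6] | out [-5,6] | prev [-5,-2] | push {4}
  [9] u=2 | in [-4,6] | out [-4,6] | prev ⊥ | push {3,5}
  [10] u=4 | in [-5,6] | out [5,6] | ==
  [11] u=3 | in [-4,6] | out [-4,6] | ==
  [12] u=5 | in [-4,6] | out [-5,6] | ==

Converged values:
  [0] [-5,6]
  [1] [-4,6]
  [2] [-4,6]
  [3] [-4,6]
  [4] [5,6]
  [5] [-5,6]
  [6] [5,6]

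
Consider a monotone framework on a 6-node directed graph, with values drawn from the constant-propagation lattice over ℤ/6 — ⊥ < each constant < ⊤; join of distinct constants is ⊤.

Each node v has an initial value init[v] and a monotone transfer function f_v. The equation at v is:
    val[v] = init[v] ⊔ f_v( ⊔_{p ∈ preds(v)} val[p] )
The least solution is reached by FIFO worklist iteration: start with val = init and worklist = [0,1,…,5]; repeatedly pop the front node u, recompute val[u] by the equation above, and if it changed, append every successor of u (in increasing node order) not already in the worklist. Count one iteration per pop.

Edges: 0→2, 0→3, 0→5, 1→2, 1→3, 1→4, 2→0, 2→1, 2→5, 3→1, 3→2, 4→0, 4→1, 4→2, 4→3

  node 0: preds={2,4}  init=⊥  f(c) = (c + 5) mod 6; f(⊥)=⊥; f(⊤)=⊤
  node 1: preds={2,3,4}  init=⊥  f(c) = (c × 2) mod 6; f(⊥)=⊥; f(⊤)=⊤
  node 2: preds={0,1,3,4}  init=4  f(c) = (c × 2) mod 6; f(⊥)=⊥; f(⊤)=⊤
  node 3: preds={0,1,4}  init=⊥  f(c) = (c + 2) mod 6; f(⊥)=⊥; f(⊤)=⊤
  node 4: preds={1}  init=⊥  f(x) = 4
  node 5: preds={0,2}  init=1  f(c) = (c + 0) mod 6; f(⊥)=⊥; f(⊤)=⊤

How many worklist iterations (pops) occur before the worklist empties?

12

Iteration log — 12 steps:
  step 1. node 0  ⊔preds=4  new=3  old=⊥  +wl: 
  step 2. node 1  ⊔preds=4  new=2  old=⊥  +wl: 
  step 3. node 2  ⊔preds=⊤  new=⊤  old=4  +wl: 0,1
  step 4. node 3  ⊔preds=⊤  new=⊤  old=⊥  +wl: 2
  step 5. node 4  ⊔preds=2  new=4  old=⊥  +wl: 3
  step 6. node 5  ⊔preds=⊤  new=⊤  old=1  +wl: 
  step 7. node 0  ⊔preds=⊤  new=⊤  old=3  +wl: 5
  step 8. node 1  ⊔preds=⊤  new=⊤  old=2  +wl: 4
  step 9. node 2  ⊔preds=⊤  new=⊤  stable
  step 10. node 3  ⊔preds=⊤  new=⊤  stable
  step 11. node 5  ⊔preds=⊤  new=⊤  stable
  step 12. node 4  ⊔preds=⊤  new=4  stable

Least fixpoint reached:
  node 0: ⊤
  node 1: ⊤
  node 2: ⊤
  node 3: ⊤
  node 4: 4
  node 5: ⊤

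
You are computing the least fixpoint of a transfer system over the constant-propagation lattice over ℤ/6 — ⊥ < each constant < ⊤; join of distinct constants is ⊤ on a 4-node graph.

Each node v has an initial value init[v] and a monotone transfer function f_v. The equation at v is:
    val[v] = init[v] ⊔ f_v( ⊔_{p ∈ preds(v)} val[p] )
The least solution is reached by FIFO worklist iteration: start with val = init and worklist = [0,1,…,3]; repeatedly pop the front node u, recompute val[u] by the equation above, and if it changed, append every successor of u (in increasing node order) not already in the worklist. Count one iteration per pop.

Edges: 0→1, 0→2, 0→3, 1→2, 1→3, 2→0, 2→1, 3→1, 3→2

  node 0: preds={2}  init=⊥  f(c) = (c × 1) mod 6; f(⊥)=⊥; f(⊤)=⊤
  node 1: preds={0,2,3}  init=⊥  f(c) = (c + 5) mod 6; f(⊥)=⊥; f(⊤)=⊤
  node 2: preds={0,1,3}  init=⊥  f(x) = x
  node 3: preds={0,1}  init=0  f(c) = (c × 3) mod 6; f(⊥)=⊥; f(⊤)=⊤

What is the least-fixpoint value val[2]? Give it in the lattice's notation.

Trace (8 dequeues):
  [1] u=0 | in ⊥ | out ⊥ | ==
  [2] u=1 | in 0 | out 5 | prev ⊥ | push {}
  [3] u=2 | in ⊤ | out ⊤ | prev ⊥ | push {0,1}
  [4] u=3 | in 5 | out ⊤ | prev 0 | push {2}
  [5] u=0 | in ⊤ | out ⊤ | prev ⊥ | push {3}
  [6] u=1 | in ⊤ | out ⊤ | prev 5 | push {}
  [7] u=2 | in ⊤ | out ⊤ | ==
  [8] u=3 | in ⊤ | out ⊤ | ==

Converged values:
  [0] ⊤
  [1] ⊤
  [2] ⊤
  [3] ⊤

⊤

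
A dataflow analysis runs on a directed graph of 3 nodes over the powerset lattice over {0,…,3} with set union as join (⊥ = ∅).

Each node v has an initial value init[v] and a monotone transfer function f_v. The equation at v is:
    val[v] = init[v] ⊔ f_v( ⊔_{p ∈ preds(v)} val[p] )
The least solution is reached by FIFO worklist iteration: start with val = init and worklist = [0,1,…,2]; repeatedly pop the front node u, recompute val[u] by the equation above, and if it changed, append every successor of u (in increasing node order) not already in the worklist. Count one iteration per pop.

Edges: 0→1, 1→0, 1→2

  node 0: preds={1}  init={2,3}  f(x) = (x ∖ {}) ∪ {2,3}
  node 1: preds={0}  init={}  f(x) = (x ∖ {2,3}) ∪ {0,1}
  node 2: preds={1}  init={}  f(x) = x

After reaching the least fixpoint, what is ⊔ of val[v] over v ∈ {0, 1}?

Iteration log — 5 steps:
  step 1. node 0  ⊔preds={}  new={2,3}  stable
  step 2. node 1  ⊔preds={2,3}  new={0,1}  old={}  +wl: 0
  step 3. node 2  ⊔preds={0,1}  new={0,1}  old={}  +wl: 
  step 4. node 0  ⊔preds={0,1}  new={0,1,2,3}  old={2,3}  +wl: 1
  step 5. node 1  ⊔preds={0,1,2,3}  new={0,1}  stable

Least fixpoint reached:
  node 0: {0,1,2,3}
  node 1: {0,1}
  node 2: {0,1}

{0,1,2,3}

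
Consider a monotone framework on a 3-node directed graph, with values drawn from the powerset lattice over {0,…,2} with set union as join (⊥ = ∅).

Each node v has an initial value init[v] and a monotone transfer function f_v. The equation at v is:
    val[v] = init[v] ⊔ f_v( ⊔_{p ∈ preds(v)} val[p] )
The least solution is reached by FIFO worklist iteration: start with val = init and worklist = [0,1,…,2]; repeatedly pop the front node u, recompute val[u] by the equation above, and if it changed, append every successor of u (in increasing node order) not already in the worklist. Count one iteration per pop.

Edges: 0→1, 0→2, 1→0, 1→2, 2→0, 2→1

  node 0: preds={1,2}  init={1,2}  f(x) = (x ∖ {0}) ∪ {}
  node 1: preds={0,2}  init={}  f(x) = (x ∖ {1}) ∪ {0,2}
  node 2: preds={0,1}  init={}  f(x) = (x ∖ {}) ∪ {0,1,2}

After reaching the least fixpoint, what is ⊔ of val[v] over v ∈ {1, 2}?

Iteration log — 5 steps:
  step 1. node 0  ⊔preds={}  new={1,2}  stable
  step 2. node 1  ⊔preds={1,2}  new={0,2}  old={}  +wl: 0
  step 3. node 2  ⊔preds={0,1,2}  new={0,1,2}  old={}  +wl: 1
  step 4. node 0  ⊔preds={0,1,2}  new={1,2}  stable
  step 5. node 1  ⊔preds={0,1,2}  new={0,2}  stable

Least fixpoint reached:
  node 0: {1,2}
  node 1: {0,2}
  node 2: {0,1,2}

{0,1,2}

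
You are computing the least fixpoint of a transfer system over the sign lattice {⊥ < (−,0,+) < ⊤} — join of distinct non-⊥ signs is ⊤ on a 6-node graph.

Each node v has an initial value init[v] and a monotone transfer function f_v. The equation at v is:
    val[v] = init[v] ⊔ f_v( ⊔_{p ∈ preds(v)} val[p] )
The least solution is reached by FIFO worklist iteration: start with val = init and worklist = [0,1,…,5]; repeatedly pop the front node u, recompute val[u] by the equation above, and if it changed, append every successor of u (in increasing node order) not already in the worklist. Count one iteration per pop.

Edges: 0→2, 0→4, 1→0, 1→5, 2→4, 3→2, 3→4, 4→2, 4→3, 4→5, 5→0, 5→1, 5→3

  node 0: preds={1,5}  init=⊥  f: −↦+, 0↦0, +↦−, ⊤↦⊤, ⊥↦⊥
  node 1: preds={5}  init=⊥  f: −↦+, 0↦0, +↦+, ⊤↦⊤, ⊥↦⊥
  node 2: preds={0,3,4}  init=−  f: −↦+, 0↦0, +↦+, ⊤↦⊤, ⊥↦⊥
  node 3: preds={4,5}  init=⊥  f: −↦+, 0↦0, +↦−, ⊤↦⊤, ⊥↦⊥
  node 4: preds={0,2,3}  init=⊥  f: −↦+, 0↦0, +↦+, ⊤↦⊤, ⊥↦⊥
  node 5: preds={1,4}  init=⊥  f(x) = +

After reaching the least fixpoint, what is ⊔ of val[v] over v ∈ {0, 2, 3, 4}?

Iteration log — 17 steps:
  step 1. node 0  ⊔preds=⊥  new=⊥  stable
  step 2. node 1  ⊔preds=⊥  new=⊥  stable
  step 3. node 2  ⊔preds=⊥  new=−  stable
  step 4. node 3  ⊔preds=⊥  new=⊥  stable
  step 5. node 4  ⊔preds=−  new=+  old=⊥  +wl: 2,3
  step 6. node 5  ⊔preds=+  new=+  old=⊥  +wl: 0,1
  step 7. node 2  ⊔preds=+  new=⊤  old=−  +wl: 4
  step 8. node 3  ⊔preds=+  new=−  old=⊥  +wl: 2
  step 9. node 0  ⊔preds=+  new=−  old=⊥  +wl: 
  step 10. node 1  ⊔preds=+  new=+  old=⊥  +wl: 0,5
  step 11. node 4  ⊔preds=⊤  new=⊤  old=+  +wl: 3
  step 12. node 2  ⊔preds=⊤  new=⊤  stable
  step 13. node 0  ⊔preds=+  new=−  stable
  step 14. node 5  ⊔preds=⊤  new=+  stable
  step 15. node 3  ⊔preds=⊤  new=⊤  old=−  +wl: 2,4
  step 16. node 2  ⊔preds=⊤  new=⊤  stable
  step 17. node 4  ⊔preds=⊤  new=⊤  stable

Least fixpoint reached:
  node 0: −
  node 1: +
  node 2: ⊤
  node 3: ⊤
  node 4: ⊤
  node 5: +

⊤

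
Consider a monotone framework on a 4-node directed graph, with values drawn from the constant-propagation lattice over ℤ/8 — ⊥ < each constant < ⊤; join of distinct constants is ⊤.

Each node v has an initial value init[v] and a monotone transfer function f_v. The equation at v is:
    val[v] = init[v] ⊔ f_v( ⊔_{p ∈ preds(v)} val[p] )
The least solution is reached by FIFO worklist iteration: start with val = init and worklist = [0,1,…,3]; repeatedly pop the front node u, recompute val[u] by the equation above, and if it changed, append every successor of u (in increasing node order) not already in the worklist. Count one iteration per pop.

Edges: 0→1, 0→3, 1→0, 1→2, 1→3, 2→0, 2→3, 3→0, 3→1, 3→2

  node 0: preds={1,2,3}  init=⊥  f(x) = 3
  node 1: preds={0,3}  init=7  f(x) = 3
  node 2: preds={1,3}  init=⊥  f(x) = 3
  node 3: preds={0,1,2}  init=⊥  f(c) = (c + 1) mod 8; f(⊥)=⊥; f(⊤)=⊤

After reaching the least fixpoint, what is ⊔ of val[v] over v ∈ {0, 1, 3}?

Trace (7 dequeues):
  [1] u=0 | in 7 | out 3 | prev ⊥ | push {}
  [2] u=1 | in 3 | out ⊤ | prev 7 | push {0}
  [3] u=2 | in ⊤ | out 3 | prev ⊥ | push {}
  [4] u=3 | in ⊤ | out ⊤ | prev ⊥ | push {1,2}
  [5] u=0 | in ⊤ | out 3 | ==
  [6] u=1 | in ⊤ | out ⊤ | ==
  [7] u=2 | in ⊤ | out 3 | ==

Converged values:
  [0] 3
  [1] ⊤
  [2] 3
  [3] ⊤

⊤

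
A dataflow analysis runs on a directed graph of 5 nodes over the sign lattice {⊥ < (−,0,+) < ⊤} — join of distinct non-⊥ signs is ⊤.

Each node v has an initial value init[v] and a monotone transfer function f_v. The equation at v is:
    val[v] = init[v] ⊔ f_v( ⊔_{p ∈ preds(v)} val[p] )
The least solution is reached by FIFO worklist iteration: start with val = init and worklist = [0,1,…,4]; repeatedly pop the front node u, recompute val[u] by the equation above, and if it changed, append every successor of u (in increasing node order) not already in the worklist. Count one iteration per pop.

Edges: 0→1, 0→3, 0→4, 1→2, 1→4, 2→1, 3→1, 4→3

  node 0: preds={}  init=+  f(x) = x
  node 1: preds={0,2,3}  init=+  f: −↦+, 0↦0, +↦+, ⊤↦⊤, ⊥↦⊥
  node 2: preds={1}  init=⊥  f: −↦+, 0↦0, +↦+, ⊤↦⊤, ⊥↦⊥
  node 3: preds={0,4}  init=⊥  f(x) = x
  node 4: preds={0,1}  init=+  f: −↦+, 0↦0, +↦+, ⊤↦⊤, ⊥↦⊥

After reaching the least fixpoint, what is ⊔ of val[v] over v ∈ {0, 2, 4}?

Trace (6 dequeues):
  [1] u=0 | in ⊥ | out + | ==
  [2] u=1 | in + | out + | ==
  [3] u=2 | in + | out + | prev ⊥ | push {1}
  [4] u=3 | in + | out + | prev ⊥ | push {}
  [5] u=4 | in + | out + | ==
  [6] u=1 | in + | out + | ==

Converged values:
  [0] +
  [1] +
  [2] +
  [3] +
  [4] +

+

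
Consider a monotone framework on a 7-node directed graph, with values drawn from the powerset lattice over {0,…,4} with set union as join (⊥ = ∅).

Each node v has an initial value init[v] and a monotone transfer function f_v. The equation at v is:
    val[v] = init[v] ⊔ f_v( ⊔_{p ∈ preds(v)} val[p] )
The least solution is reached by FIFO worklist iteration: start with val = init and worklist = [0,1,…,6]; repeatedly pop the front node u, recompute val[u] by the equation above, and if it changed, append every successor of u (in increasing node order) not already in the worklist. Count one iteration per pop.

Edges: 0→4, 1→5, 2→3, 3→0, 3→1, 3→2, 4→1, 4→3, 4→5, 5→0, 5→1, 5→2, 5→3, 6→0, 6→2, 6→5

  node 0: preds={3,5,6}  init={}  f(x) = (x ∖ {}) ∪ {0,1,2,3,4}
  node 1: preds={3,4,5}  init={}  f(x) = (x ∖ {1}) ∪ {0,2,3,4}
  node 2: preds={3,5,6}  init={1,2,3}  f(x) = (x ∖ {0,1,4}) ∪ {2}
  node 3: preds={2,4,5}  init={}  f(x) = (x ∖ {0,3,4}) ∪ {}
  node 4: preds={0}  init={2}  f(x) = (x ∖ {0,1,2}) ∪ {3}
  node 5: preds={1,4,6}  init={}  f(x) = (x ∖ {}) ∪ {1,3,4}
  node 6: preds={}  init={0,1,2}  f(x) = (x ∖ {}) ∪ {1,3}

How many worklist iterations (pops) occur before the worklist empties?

12

Worklist (12 pops):
  #1 pop 0: in={0,1,2} → {0,1,2,3,4} (was {}); enqueue []
  #2 pop 1: in={2} → {0,2,3,4} (was {}); enqueue []
  #3 pop 2: in={0,1,2} → {1,2,3} (no change)
  #4 pop 3: in={1,2,3} → {1,2} (was {}); enqueue [0,1,2]
  #5 pop 4: in={0,1,2,3,4} → {2,3,4} (was {2}); enqueue [3]
  #6 pop 5: in={0,1,2,3,4} → {0,1,2,3,4} (was {}); enqueue []
  #7 pop 6: in={} → {0,1,2,3} (was {0,1,2}); enqueue [5]
  #8 pop 0: in={0,1,2,3,4} → {0,1,2,3,4} (no change)
  #9 pop 1: in={0,1,2,3,4} → {0,2,3,4} (no change)
  #10 pop 2: in={0,1,2,3,4} → {1,2,3} (no change)
  #11 pop 3: in={0,1,2,3,4} → {1,2} (no change)
  #12 pop 5: in={0,1,2,3,4} → {0,1,2,3,4} (no change)

Fixpoint:
  val[0] = {0,1,2,3,4}
  val[1] = {0,2,3,4}
  val[2] = {1,2,3}
  val[3] = {1,2}
  val[4] = {2,3,4}
  val[5] = {0,1,2,3,4}
  val[6] = {0,1,2,3}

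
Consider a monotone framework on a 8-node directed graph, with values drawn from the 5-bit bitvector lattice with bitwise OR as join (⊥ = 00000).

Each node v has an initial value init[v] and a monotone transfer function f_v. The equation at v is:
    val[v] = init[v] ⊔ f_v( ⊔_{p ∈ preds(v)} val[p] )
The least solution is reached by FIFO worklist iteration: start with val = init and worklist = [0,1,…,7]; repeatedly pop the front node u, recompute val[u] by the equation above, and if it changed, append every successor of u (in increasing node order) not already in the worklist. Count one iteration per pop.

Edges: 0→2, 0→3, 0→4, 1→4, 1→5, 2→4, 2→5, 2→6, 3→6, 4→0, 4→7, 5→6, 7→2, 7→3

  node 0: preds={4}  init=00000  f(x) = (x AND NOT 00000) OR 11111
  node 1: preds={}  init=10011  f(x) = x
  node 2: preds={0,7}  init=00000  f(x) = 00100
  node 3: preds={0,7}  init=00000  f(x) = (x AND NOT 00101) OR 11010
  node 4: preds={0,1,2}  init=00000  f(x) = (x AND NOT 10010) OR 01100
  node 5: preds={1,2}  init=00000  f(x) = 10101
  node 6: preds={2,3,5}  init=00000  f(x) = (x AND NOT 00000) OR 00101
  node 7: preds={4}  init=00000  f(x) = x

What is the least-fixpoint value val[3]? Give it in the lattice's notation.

Trace (11 dequeues):
  [1] u=0 | in 00000 | out 11111 | prev 00000 | push {}
  [2] u=1 | in 00000 | out 10011 | ==
  [3] u=2 | in 11111 | out 00100 | prev 00000 | push {}
  [4] u=3 | in 11111 | out 11010 | prev 00000 | push {}
  [5] u=4 | in 11111 | out 01101 | prev 00000 | push {0}
  [6] u=5 | in 10111 | out 10101 | prev 00000 | push {}
  [7] u=6 | in 11111 | out 11111 | prev 00000 | push {}
  [8] u=7 | in 01101 | out 01101 | prev 00000 | push {2,3}
  [9] u=0 | in 01101 | out 11111 | ==
  [10] u=2 | in 11111 | out 00100 | ==
  [11] u=3 | in 11111 | out 11010 | ==

Converged values:
  [0] 11111
  [1] 10011
  [2] 00100
  [3] 11010
  [4] 01101
  [5] 10101
  [6] 11111
  [7] 01101

11010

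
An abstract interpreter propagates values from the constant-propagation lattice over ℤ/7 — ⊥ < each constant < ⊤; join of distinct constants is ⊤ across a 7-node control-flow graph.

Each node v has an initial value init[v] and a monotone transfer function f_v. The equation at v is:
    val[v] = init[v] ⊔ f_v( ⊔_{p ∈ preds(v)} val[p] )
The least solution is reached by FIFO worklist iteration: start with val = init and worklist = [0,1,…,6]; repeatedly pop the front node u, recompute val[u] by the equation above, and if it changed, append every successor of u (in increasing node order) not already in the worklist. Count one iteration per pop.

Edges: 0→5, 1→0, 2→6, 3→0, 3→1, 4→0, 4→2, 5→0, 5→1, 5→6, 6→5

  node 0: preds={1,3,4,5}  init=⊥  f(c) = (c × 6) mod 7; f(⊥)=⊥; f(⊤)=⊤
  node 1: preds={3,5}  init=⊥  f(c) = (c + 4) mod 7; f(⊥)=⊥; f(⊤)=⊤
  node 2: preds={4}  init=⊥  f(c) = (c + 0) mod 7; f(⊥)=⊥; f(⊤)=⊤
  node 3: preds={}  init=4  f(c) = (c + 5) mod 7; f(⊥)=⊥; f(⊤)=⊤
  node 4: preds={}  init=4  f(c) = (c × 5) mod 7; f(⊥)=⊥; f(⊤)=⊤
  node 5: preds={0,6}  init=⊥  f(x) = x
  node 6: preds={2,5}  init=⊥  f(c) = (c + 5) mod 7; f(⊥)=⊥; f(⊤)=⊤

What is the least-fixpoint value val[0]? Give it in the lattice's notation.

⊤

Trace (13 dequeues):
  [1] u=0 | in 4 | out 3 | prev ⊥ | push {}
  [2] u=1 | in 4 | out 1 | prev ⊥ | push {0}
  [3] u=2 | in 4 | out 4 | prev ⊥ | push {}
  [4] u=3 | in ⊥ | out 4 | ==
  [5] u=4 | in ⊥ | out 4 | ==
  [6] u=5 | in 3 | out 3 | prev ⊥ | push {1}
  [7] u=6 | in ⊤ | out ⊤ | prev ⊥ | push {5}
  [8] u=0 | in ⊤ | out ⊤ | prev 3 | push {}
  [9] u=1 | in ⊤ | out ⊤ | prev 1 | push {0}
  [10] u=5 | in ⊤ | out ⊤ | prev 3 | push {1,6}
  [11] u=0 | in ⊤ | out ⊤ | ==
  [12] u=1 | in ⊤ | out ⊤ | ==
  [13] u=6 | in ⊤ | out ⊤ | ==

Converged values:
  [0] ⊤
  [1] ⊤
  [2] 4
  [3] 4
  [4] 4
  [5] ⊤
  [6] ⊤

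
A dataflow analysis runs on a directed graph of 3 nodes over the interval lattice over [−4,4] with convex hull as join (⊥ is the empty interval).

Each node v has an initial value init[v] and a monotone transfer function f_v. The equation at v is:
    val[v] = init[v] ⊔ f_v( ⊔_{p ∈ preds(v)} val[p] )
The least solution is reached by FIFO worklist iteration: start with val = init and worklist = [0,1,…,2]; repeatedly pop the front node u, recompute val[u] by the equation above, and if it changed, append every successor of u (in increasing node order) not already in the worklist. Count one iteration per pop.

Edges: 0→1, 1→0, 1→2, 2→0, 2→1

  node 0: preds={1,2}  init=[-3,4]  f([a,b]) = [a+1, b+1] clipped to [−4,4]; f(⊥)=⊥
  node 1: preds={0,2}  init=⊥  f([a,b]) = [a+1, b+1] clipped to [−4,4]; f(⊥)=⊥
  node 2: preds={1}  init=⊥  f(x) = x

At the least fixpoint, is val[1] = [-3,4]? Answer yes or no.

no

Worklist (5 pops):
  #1 pop 0: in=⊥ → [-3,4] (no change)
  #2 pop 1: in=[-3,4] → [-2,4] (was ⊥); enqueue [0]
  #3 pop 2: in=[-2,4] → [-2,4] (was ⊥); enqueue [1]
  #4 pop 0: in=[-2,4] → [-3,4] (no change)
  #5 pop 1: in=[-3,4] → [-2,4] (no change)

Fixpoint:
  val[0] = [-3,4]
  val[1] = [-2,4]
  val[2] = [-2,4]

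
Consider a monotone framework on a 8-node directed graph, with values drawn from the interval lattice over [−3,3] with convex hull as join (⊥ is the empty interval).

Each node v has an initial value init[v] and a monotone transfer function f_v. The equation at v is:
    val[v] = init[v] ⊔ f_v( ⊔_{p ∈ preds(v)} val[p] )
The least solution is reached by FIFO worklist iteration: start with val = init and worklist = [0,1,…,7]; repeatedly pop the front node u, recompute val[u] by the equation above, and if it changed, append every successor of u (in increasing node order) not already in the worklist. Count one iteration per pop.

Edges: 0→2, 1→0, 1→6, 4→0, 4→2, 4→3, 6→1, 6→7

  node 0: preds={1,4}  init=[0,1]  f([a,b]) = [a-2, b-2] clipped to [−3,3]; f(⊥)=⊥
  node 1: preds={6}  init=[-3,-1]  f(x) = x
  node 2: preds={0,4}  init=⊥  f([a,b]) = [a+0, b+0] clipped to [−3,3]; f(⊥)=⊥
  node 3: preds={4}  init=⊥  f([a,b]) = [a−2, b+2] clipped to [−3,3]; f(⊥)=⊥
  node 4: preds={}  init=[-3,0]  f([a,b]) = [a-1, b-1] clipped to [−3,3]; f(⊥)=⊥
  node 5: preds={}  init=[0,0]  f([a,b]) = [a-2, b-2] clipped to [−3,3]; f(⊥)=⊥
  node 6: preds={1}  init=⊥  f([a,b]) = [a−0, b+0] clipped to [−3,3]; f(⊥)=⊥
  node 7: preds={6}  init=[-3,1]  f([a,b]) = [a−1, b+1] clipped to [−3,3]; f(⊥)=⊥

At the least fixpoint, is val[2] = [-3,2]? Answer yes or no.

no

Iteration log — 9 steps:
  step 1. node 0  ⊔preds=[-3,0]  new=[-3,1]  old=[0,1]  +wl: 
  step 2. node 1  ⊔preds=⊥  new=[-3,-1]  stable
  step 3. node 2  ⊔preds=[-3,1]  new=[-3,1]  old=⊥  +wl: 
  step 4. node 3  ⊔preds=[-3,0]  new=[-3,2]  old=⊥  +wl: 
  step 5. node 4  ⊔preds=⊥  new=[-3,0]  stable
  step 6. node 5  ⊔preds=⊥  new=[0,0]  stable
  step 7. node 6  ⊔preds=[-3,-1]  new=[-3,-1]  old=⊥  +wl: 1
  step 8. node 7  ⊔preds=[-3,-1]  new=[-3,1]  stable
  step 9. node 1  ⊔preds=[-3,-1]  new=[-3,-1]  stable

Least fixpoint reached:
  node 0: [-3,1]
  node 1: [-3,-1]
  node 2: [-3,1]
  node 3: [-3,2]
  node 4: [-3,0]
  node 5: [0,0]
  node 6: [-3,-1]
  node 7: [-3,1]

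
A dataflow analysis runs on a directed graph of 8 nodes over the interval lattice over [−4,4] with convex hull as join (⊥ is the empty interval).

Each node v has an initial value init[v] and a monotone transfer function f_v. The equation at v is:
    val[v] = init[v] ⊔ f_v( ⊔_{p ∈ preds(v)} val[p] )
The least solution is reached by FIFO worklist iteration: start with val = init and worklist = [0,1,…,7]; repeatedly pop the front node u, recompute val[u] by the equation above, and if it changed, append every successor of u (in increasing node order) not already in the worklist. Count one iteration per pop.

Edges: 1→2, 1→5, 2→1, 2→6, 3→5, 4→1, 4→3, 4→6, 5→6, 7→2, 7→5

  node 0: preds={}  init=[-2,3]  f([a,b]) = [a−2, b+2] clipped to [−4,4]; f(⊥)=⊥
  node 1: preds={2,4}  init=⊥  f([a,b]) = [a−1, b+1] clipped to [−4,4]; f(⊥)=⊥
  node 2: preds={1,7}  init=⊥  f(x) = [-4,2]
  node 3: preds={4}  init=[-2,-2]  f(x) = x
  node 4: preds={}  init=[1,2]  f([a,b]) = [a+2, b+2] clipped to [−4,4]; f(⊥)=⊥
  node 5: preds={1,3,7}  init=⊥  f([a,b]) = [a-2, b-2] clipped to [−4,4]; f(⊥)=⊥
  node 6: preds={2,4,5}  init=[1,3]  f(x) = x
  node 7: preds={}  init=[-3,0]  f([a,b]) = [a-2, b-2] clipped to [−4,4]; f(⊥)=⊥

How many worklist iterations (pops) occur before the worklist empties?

Iteration log — 11 steps:
  step 1. node 0  ⊔preds=⊥  new=[-2,3]  stable
  step 2. node 1  ⊔preds=[1,2]  new=[0,3]  old=⊥  +wl: 
  step 3. node 2  ⊔preds=[-3,3]  new=[-4,2]  old=⊥  +wl: 1
  step 4. node 3  ⊔preds=[1,2]  new=[-2,2]  old=[-2,-2]  +wl: 
  step 5. node 4  ⊔preds=⊥  new=[1,2]  stable
  step 6. node 5  ⊔preds=[-3,3]  new=[-4,1]  old=⊥  +wl: 
  step 7. node 6  ⊔preds=[-4,2]  new=[-4,3]  old=[1,3]  +wl: 
  step 8. node 7  ⊔preds=⊥  new=[-3,0]  stable
  step 9. node 1  ⊔preds=[-4,2]  new=[-4,3]  old=[0,3]  +wl: 2,5
  step 10. node 2  ⊔preds=[-4,3]  new=[-4,2]  stable
  step 11. node 5  ⊔preds=[-4,3]  new=[-4,1]  stable

Least fixpoint reached:
  node 0: [-2,3]
  node 1: [-4,3]
  node 2: [-4,2]
  node 3: [-2,2]
  node 4: [1,2]
  node 5: [-4,1]
  node 6: [-4,3]
  node 7: [-3,0]

11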